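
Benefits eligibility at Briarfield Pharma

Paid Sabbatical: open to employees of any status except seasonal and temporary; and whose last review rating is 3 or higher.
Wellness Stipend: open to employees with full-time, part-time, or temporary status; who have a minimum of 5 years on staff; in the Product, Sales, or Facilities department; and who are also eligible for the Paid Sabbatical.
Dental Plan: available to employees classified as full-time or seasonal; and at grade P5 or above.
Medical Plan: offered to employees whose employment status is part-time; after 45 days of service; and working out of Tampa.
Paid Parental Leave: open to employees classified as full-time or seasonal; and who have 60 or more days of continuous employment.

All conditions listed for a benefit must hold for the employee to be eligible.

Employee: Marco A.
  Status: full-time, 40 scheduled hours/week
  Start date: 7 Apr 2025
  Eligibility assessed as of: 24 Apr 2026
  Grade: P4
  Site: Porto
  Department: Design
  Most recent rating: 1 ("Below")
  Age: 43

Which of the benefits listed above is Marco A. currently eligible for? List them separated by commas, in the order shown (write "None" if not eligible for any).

Paid Parental Leave

Service from 7 Apr 2025 to 24 Apr 2026: 382 days.
Paid Sabbatical — status full-time ✓ (not excluded); rating 1 < 3 ✗ → not eligible.
Wellness Stipend — status full-time ✓; service 382 days < 5 years (≈1825 days) ✗ → not eligible.
Dental Plan — status full-time ✓; grade P4 < P5 ✗ → not eligible.
Medical Plan — status full-time ✗ (requires part-time) → not eligible.
Paid Parental Leave — status full-time ✓; service 382 days ≥ 60 days ✓ → eligible.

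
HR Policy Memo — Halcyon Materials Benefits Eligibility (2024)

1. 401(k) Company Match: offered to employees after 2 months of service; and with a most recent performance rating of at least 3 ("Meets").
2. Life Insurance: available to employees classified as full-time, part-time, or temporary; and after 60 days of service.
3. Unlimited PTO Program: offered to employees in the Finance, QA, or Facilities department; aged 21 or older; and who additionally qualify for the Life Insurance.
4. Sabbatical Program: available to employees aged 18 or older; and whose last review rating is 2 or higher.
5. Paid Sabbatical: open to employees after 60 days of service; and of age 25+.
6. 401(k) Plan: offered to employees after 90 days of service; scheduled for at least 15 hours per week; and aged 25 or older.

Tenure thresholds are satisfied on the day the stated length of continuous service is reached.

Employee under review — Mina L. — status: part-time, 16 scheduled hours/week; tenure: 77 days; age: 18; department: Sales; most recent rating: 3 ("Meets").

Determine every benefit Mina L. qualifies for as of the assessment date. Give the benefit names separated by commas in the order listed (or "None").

401(k) Company Match, Life Insurance, Sabbatical Program

401(k) Company Match — service 77 days ≥ 2 months (≈60 days) ✓; rating 3 ≥ 3 ✓ → eligible.
Life Insurance — status part-time ✓; service 77 days ≥ 60 days ✓ → eligible.
Unlimited PTO Program — dept Sales ✗ → not eligible.
Sabbatical Program — age 18 ≥ 18 ✓; rating 3 ≥ 2 ✓ → eligible.
Paid Sabbatical — service 77 days ≥ 60 days ✓; age 18 < 25 ✗ → not eligible.
401(k) Plan — service 77 days < 90 days ✗ → not eligible.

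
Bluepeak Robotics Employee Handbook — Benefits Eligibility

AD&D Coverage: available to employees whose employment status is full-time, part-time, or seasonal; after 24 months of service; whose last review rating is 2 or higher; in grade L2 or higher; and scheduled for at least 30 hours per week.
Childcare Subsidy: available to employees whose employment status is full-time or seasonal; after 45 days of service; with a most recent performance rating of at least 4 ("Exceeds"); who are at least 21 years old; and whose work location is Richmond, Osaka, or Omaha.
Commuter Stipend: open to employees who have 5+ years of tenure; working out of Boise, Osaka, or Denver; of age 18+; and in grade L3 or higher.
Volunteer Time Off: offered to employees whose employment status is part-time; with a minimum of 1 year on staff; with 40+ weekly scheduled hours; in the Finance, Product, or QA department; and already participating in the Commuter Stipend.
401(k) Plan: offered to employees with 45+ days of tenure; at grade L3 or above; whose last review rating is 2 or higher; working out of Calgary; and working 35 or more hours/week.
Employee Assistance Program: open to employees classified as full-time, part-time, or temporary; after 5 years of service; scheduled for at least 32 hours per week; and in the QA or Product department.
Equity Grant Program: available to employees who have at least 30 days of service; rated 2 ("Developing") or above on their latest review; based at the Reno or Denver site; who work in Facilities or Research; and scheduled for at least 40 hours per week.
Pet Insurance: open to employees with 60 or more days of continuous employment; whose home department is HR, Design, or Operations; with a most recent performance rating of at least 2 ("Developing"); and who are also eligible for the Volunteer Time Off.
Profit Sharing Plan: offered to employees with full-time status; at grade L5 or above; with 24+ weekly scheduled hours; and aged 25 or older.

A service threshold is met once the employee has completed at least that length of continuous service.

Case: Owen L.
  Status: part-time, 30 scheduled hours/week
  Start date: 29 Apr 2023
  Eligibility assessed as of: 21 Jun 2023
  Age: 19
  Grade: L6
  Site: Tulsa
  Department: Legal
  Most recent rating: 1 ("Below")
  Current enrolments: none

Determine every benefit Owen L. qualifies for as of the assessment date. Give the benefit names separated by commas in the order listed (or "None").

Service from 29 Apr 2023 to 21 Jun 2023: 53 days.
AD&D Coverage — status part-time ✓; service 53 days < 24 months (≈720 days) ✗ → not eligible.
Childcare Subsidy — status part-time ✗ (requires full-time or seasonal) → not eligible.
Commuter Stipend — service 53 days < 5 years (≈1825 days) ✗ → not eligible.
Volunteer Time Off — status part-time ✓; service 53 days < 1 year (≈365 days) ✗ → not eligible.
401(k) Plan — service 53 days ≥ 45 days ✓; grade L6 ≥ L3 ✓; rating 1 < 2 ✗ → not eligible.
Employee Assistance Program — status part-time ✓; service 53 days < 5 years (≈1825 days) ✗ → not eligible.
Equity Grant Program — service 53 days ≥ 30 days ✓; rating 1 < 2 ✗ → not eligible.
Pet Insurance — service 53 days < 60 days ✗ → not eligible.
Profit Sharing Plan — status part-time ✗ (requires full-time) → not eligible.

None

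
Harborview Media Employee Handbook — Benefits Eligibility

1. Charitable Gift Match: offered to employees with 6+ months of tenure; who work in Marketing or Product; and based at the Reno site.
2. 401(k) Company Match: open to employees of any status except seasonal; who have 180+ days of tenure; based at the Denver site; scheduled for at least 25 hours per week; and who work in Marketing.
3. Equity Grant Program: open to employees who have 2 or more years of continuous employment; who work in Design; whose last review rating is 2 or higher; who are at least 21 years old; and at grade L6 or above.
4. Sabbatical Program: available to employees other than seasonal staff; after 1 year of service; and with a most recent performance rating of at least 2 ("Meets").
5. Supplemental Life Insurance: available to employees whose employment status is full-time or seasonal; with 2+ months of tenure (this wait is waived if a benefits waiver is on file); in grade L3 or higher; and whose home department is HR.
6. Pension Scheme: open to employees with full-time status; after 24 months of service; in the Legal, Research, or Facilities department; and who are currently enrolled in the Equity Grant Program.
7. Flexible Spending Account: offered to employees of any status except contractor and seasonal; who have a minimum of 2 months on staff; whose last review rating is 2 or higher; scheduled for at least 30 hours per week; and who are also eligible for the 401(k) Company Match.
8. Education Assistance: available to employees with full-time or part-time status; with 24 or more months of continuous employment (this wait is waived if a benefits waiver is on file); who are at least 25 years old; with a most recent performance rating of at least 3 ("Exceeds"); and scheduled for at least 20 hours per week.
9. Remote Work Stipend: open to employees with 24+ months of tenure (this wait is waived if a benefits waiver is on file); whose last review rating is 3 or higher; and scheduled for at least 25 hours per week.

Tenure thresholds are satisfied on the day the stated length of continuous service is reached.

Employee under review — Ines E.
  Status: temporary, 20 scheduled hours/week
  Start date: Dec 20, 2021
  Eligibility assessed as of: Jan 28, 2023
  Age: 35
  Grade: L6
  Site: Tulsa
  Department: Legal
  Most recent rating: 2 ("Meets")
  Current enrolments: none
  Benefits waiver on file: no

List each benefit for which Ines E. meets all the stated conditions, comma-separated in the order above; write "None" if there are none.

Service from Dec 20, 2021 to Jan 28, 2023: 404 days.
Charitable Gift Match — service 404 days ≥ 6 months (≈180 days) ✓; dept Legal ✗ → not eligible.
401(k) Company Match — status temporary ✓ (not excluded); service 404 days ≥ 180 days ✓; site Tulsa ✗ (not Denver) → not eligible.
Equity Grant Program — service 404 days < 2 years (≈730 days) ✗ → not eligible.
Sabbatical Program — status temporary ✓ (not excluded); service 404 days ≥ 1 year (≈365 days) ✓; rating 2 ≥ 2 ✓ → eligible.
Supplemental Life Insurance — status temporary ✗ (requires full-time or seasonal) → not eligible.
Pension Scheme — status temporary ✗ (requires full-time) → not eligible.
Flexible Spending Account — status temporary ✓ (not excluded); service 404 days ≥ 2 months (≈60 days) ✓; rating 2 ≥ 2 ✓; 20 hrs/wk < 30 ✗ → not eligible.
Education Assistance — status temporary ✗ (requires full-time or part-time) → not eligible.
Remote Work Stipend — no waiver, service 404 days < 24 months (≈720 days) ✗ → not eligible.

Sabbatical Program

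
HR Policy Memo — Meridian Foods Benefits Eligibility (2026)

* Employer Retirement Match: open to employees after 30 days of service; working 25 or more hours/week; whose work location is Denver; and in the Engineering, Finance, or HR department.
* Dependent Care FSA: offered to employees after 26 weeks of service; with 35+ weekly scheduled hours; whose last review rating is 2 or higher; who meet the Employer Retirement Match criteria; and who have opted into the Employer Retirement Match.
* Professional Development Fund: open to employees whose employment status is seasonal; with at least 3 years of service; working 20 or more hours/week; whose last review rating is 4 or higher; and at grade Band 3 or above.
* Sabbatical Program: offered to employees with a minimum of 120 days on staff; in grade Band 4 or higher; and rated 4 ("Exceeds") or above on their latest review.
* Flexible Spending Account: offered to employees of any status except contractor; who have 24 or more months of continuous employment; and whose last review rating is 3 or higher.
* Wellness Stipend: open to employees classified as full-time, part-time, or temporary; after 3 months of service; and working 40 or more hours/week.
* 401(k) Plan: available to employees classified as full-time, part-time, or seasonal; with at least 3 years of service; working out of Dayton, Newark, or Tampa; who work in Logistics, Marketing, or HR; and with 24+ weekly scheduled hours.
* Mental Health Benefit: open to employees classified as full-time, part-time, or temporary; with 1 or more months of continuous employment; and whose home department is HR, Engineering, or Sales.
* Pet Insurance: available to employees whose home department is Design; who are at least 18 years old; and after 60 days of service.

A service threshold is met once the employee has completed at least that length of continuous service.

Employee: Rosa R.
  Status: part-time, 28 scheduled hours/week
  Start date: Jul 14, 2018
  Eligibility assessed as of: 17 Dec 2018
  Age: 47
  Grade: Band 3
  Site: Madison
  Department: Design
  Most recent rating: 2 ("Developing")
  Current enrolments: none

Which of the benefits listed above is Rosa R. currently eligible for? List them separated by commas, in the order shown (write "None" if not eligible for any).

Service from Jul 14, 2018 to 17 Dec 2018: 156 days.
Employer Retirement Match — service 156 days ≥ 30 days ✓; 28 hrs/wk ≥ 25 ✓; site Madison ✗ (not Denver) → not eligible.
Dependent Care FSA — service 156 days < 26 weeks (≈182 days) ✗ → not eligible.
Professional Development Fund — status part-time ✗ (requires seasonal) → not eligible.
Sabbatical Program — service 156 days ≥ 120 days ✓; grade Band 3 < Band 4 ✗ → not eligible.
Flexible Spending Account — status part-time ✓ (not excluded); service 156 days < 24 months (≈720 days) ✗ → not eligible.
Wellness Stipend — status part-time ✓; service 156 days ≥ 3 months (≈90 days) ✓; 28 hrs/wk < 40 ✗ → not eligible.
401(k) Plan — status part-time ✓; service 156 days < 3 years (≈1095 days) ✗ → not eligible.
Mental Health Benefit — status part-time ✓; service 156 days ≥ 1 month (≈30 days) ✓; dept Design ✗ → not eligible.
Pet Insurance — dept Design ✓; age 47 ≥ 18 ✓; service 156 days ≥ 60 days ✓ → eligible.

Pet Insurance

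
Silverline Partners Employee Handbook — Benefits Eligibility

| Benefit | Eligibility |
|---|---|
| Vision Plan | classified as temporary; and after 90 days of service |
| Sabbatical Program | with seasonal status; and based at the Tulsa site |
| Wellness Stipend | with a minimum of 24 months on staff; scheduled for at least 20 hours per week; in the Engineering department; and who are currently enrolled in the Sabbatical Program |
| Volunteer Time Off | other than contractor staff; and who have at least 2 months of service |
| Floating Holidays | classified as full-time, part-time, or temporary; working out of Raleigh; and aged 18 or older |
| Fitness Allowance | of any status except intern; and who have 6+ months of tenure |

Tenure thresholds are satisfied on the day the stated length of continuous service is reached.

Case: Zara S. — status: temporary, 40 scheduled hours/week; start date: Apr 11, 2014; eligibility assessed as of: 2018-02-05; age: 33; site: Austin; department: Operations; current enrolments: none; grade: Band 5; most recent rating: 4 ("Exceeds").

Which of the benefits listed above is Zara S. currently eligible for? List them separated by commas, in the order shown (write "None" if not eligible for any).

Vision Plan, Volunteer Time Off, Fitness Allowance

Service from Apr 11, 2014 to 2018-02-05: 1396 days.
Vision Plan — status temporary ✓; service 1396 days ≥ 90 days ✓ → eligible.
Sabbatical Program — status temporary ✗ (requires seasonal) → not eligible.
Wellness Stipend — service 1396 days ≥ 24 months (≈720 days) ✓; 40 hrs/wk ≥ 20 ✓; dept Operations ✗ → not eligible.
Volunteer Time Off — status temporary ✓ (not excluded); service 1396 days ≥ 2 months (≈60 days) ✓ → eligible.
Floating Holidays — status temporary ✓; site Austin ✗ (not Raleigh) → not eligible.
Fitness Allowance — status temporary ✓ (not excluded); service 1396 days ≥ 6 months (≈180 days) ✓ → eligible.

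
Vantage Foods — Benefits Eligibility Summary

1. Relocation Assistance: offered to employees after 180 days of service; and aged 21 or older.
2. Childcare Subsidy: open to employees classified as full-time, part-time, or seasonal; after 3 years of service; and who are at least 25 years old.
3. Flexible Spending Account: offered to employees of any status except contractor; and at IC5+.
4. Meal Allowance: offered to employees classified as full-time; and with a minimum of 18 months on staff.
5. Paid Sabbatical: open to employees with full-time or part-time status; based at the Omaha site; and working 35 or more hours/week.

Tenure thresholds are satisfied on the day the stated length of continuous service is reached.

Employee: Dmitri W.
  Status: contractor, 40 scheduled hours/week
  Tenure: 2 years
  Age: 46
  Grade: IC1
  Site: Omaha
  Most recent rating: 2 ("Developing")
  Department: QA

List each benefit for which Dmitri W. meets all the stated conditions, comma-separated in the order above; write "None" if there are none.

Relocation Assistance

Relocation Assistance — service 2 years ≥ 180 days ✓; age 46 ≥ 21 ✓ → eligible.
Childcare Subsidy — status contractor ✗ (requires full-time, part-time, or seasonal) → not eligible.
Flexible Spending Account — status contractor ✗ (excluded) → not eligible.
Meal Allowance — status contractor ✗ (requires full-time) → not eligible.
Paid Sabbatical — status contractor ✗ (requires full-time or part-time) → not eligible.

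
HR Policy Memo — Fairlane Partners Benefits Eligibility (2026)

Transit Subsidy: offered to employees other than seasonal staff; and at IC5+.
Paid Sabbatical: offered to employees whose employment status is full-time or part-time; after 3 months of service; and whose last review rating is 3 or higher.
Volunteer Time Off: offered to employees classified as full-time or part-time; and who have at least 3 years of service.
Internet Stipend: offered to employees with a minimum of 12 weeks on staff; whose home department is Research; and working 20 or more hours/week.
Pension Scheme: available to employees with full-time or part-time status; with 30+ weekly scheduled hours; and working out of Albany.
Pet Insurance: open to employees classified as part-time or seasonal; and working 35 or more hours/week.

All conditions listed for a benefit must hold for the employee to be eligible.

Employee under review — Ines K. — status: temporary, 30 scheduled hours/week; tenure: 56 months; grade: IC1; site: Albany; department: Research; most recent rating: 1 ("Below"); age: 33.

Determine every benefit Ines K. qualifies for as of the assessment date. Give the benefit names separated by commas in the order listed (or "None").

Transit Subsidy — status temporary ✓ (not excluded); grade IC1 < IC5 ✗ → not eligible.
Paid Sabbatical — status temporary ✗ (requires full-time or part-time) → not eligible.
Volunteer Time Off — status temporary ✗ (requires full-time or part-time) → not eligible.
Internet Stipend — service 56 months ≥ 12 weeks (≈84 days) ✓; dept Research ✓; 30 hrs/wk ≥ 20 ✓ → eligible.
Pension Scheme — status temporary ✗ (requires full-time or part-time) → not eligible.
Pet Insurance — status temporary ✗ (requires part-time or seasonal) → not eligible.

Internet Stipend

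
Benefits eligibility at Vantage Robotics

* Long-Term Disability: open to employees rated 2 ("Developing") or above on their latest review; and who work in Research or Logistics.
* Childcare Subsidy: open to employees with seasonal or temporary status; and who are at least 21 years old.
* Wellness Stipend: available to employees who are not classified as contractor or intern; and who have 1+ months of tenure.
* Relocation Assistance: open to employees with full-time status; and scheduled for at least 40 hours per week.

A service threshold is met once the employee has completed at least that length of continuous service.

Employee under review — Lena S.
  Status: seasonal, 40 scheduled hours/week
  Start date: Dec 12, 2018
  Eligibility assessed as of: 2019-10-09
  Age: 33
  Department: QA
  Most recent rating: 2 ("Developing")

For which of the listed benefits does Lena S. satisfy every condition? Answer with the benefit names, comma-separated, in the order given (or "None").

Service from Dec 12, 2018 to 2019-10-09: 301 days.
Long-Term Disability — rating 2 ≥ 2 ✓; dept QA ✗ → not eligible.
Childcare Subsidy — status seasonal ✓; age 33 ≥ 21 ✓ → eligible.
Wellness Stipend — status seasonal ✓ (not excluded); service 301 days ≥ 1 month (≈30 days) ✓ → eligible.
Relocation Assistance — status seasonal ✗ (requires full-time) → not eligible.

Childcare Subsidy, Wellness Stipend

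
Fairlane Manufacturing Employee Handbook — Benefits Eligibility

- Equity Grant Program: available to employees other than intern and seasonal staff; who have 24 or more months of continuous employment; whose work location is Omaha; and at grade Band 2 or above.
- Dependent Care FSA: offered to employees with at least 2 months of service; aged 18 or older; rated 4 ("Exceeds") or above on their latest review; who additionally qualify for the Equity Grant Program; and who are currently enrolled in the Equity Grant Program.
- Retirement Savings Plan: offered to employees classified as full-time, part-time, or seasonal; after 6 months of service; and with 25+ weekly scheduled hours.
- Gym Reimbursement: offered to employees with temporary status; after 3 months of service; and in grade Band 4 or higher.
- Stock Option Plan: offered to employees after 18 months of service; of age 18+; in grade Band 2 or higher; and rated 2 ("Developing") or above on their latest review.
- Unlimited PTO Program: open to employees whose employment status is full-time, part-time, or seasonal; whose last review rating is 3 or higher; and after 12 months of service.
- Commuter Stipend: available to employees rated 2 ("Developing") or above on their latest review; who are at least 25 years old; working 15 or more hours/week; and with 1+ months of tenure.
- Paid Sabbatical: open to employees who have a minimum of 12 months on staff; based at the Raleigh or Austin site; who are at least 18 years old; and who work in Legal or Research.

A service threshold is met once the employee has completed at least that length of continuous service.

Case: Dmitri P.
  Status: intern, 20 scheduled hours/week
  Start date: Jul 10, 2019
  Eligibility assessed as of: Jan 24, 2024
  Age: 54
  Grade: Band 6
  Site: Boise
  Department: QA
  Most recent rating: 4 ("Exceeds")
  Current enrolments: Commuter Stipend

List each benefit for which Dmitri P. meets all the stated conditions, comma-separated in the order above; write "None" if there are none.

Service from Jul 10, 2019 to Jan 24, 2024: 1659 days.
Equity Grant Program — status intern ✗ (excluded) → not eligible.
Dependent Care FSA — service 1659 days ≥ 2 months (≈60 days) ✓; age 54 ≥ 18 ✓; rating 4 ≥ 4 ✓; not eligible for Equity Grant Program ✗ → not eligible.
Retirement Savings Plan — status intern ✗ (requires full-time, part-time, or seasonal) → not eligible.
Gym Reimbursement — status intern ✗ (requires temporary) → not eligible.
Stock Option Plan — service 1659 days ≥ 18 months (≈540 days) ✓; age 54 ≥ 18 ✓; grade Band 6 ≥ Band 2 ✓; rating 4 ≥ 2 ✓ → eligible.
Unlimited PTO Program — status intern ✗ (requires full-time, part-time, or seasonal) → not eligible.
Commuter Stipend — rating 4 ≥ 2 ✓; age 54 ≥ 25 ✓; 20 hrs/wk ≥ 15 ✓; service 1659 days ≥ 1 month (≈30 days) ✓ → eligible.
Paid Sabbatical — service 1659 days ≥ 12 months (≈360 days) ✓; site Boise ✗ (not Raleigh or Austin) → not eligible.

Stock Option Plan, Commuter Stipend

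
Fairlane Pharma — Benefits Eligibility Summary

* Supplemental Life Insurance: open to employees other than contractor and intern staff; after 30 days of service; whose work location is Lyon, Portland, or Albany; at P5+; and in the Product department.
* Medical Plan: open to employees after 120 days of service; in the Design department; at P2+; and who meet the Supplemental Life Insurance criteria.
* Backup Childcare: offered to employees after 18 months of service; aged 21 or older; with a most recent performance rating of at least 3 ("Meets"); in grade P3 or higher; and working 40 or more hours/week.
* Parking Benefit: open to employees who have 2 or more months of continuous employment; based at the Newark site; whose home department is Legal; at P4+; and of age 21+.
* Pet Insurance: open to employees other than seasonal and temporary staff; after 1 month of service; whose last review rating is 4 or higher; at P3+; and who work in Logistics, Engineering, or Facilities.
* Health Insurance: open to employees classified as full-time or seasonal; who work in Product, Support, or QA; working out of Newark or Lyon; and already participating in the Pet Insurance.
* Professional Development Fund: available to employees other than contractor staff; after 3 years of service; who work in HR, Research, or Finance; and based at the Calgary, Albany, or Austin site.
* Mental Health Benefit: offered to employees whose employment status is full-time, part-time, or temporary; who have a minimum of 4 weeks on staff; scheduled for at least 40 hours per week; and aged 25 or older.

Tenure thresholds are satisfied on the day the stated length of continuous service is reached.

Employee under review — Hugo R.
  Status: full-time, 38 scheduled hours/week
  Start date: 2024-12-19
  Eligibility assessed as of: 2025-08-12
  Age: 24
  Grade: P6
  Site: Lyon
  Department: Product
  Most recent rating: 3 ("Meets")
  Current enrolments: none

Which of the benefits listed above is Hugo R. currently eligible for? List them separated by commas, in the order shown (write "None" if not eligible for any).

Service from 2024-12-19 to 2025-08-12: 236 days.
Supplemental Life Insurance — status full-time ✓ (not excluded); service 236 days ≥ 30 days ✓; site Lyon ✓; grade P6 ≥ P5 ✓; dept Product ✓ → eligible.
Medical Plan — service 236 days ≥ 120 days ✓; dept Product ✗ → not eligible.
Backup Childcare — service 236 days < 18 months (≈540 days) ✗ → not eligible.
Parking Benefit — service 236 days ≥ 2 months (≈60 days) ✓; site Lyon ✗ (not Newark) → not eligible.
Pet Insurance — status full-time ✓ (not excluded); service 236 days ≥ 1 month (≈30 days) ✓; rating 3 < 4 ✗ → not eligible.
Health Insurance — status full-time ✓; dept Product ✓; site Lyon ✓; not enrolled in Pet Insurance ✗ → not eligible.
Professional Development Fund — status full-time ✓ (not excluded); service 236 days < 3 years (≈1095 days) ✗ → not eligible.
Mental Health Benefit — status full-time ✓; service 236 days ≥ 4 weeks (≈28 days) ✓; 38 hrs/wk < 40 ✗ → not eligible.

Supplemental Life Insurance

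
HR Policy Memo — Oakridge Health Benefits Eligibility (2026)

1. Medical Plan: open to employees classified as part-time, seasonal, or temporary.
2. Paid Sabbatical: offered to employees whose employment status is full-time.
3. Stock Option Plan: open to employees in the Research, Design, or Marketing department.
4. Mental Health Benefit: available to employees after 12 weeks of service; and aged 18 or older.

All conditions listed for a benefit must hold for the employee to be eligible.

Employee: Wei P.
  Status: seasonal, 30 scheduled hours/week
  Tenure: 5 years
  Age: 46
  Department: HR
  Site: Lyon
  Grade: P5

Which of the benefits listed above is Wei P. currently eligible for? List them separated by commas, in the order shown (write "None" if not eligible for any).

Medical Plan — status seasonal ✓ → eligible.
Paid Sabbatical — status seasonal ✗ (requires full-time) → not eligible.
Stock Option Plan — dept HR ✗ → not eligible.
Mental Health Benefit — service 5 years ≥ 12 weeks (≈84 days) ✓; age 46 ≥ 18 ✓ → eligible.

Medical Plan, Mental Health Benefit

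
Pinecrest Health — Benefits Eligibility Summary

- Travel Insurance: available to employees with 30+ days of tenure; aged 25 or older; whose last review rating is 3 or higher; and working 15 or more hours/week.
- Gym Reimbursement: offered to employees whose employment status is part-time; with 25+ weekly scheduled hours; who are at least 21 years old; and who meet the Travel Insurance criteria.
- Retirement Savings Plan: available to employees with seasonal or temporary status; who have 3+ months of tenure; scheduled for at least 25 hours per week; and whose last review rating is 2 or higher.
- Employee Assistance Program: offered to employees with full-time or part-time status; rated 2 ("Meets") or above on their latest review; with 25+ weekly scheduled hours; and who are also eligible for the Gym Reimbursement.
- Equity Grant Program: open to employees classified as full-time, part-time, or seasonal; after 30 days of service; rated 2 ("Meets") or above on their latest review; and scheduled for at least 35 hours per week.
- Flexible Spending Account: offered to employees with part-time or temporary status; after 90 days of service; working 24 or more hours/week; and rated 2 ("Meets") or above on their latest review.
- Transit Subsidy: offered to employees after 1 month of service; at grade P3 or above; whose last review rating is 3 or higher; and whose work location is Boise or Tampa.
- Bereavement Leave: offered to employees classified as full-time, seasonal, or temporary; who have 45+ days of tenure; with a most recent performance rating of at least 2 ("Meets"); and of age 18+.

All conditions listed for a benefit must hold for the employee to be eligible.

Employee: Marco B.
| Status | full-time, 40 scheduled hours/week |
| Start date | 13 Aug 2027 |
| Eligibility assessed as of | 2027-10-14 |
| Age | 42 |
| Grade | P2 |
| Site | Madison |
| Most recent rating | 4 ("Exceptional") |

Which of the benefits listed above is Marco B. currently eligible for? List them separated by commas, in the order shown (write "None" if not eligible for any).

Travel Insurance, Equity Grant Program, Bereavement Leave

Service from 13 Aug 2027 to 2027-10-14: 62 days.
Travel Insurance — service 62 days ≥ 30 days ✓; age 42 ≥ 25 ✓; rating 4 ≥ 3 ✓; 40 hrs/wk ≥ 15 ✓ → eligible.
Gym Reimbursement — status full-time ✗ (requires part-time) → not eligible.
Retirement Savings Plan — status full-time ✗ (requires seasonal or temporary) → not eligible.
Employee Assistance Program — status full-time ✓; rating 4 ≥ 2 ✓; 40 hrs/wk ≥ 25 ✓; not eligible for Gym Reimbursement ✗ → not eligible.
Equity Grant Program — status full-time ✓; service 62 days ≥ 30 days ✓; rating 4 ≥ 2 ✓; 40 hrs/wk ≥ 35 ✓ → eligible.
Flexible Spending Account — status full-time ✗ (requires part-time or temporary) → not eligible.
Transit Subsidy — service 62 days ≥ 1 month (≈30 days) ✓; grade P2 < P3 ✗ → not eligible.
Bereavement Leave — status full-time ✓; service 62 days ≥ 45 days ✓; rating 4 ≥ 2 ✓; age 42 ≥ 18 ✓ → eligible.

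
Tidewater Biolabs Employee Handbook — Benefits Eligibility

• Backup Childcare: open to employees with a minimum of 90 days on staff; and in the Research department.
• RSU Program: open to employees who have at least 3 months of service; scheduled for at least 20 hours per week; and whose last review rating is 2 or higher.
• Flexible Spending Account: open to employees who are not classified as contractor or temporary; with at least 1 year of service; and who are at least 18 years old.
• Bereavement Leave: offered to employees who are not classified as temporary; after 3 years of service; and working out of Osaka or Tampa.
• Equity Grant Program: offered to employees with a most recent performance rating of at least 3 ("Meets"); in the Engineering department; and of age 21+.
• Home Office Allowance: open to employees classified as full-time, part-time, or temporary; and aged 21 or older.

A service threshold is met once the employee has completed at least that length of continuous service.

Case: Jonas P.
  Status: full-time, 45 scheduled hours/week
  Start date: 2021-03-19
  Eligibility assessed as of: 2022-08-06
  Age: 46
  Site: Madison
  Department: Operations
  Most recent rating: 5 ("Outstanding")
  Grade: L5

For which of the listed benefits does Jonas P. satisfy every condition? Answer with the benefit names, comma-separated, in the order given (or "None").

RSU Program, Flexible Spending Account, Home Office Allowance

Service from 2021-03-19 to 2022-08-06: 505 days.
Backup Childcare — service 505 days ≥ 90 days ✓; dept Operations ✗ → not eligible.
RSU Program — service 505 days ≥ 3 months (≈90 days) ✓; 45 hrs/wk ≥ 20 ✓; rating 5 ≥ 2 ✓ → eligible.
Flexible Spending Account — status full-time ✓ (not excluded); service 505 days ≥ 1 year (≈365 days) ✓; age 46 ≥ 18 ✓ → eligible.
Bereavement Leave — status full-time ✓ (not excluded); service 505 days < 3 years (≈1095 days) ✗ → not eligible.
Equity Grant Program — rating 5 ≥ 3 ✓; dept Operations ✗ → not eligible.
Home Office Allowance — status full-time ✓; age 46 ≥ 21 ✓ → eligible.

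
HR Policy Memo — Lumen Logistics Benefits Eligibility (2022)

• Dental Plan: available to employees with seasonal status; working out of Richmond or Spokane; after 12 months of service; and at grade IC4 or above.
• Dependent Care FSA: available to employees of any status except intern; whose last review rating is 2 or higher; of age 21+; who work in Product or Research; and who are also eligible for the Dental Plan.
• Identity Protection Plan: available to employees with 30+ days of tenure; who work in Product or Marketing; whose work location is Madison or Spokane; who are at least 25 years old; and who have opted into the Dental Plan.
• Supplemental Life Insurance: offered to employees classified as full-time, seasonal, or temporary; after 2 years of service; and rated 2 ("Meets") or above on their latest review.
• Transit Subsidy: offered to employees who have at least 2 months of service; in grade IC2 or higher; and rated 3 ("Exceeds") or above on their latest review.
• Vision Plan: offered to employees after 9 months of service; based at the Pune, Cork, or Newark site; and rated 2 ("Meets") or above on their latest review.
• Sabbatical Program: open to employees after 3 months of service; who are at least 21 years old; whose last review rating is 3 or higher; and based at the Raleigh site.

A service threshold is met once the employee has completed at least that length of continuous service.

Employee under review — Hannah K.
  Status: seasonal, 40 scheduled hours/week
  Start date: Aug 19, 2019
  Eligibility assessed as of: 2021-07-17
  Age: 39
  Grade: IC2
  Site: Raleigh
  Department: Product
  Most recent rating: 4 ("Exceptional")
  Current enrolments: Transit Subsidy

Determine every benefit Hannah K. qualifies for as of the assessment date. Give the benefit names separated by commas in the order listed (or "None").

Service from Aug 19, 2019 to 2021-07-17: 698 days.
Dental Plan — status seasonal ✓; site Raleigh ✗ (not Richmond or Spokane) → not eligible.
Dependent Care FSA — status seasonal ✓ (not excluded); rating 4 ≥ 2 ✓; age 39 ≥ 21 ✓; dept Product ✓; not eligible for Dental Plan ✗ → not eligible.
Identity Protection Plan — service 698 days ≥ 30 days ✓; dept Product ✓; site Raleigh ✗ (not Madison or Spokane) → not eligible.
Supplemental Life Insurance — status seasonal ✓; service 698 days < 2 years (≈730 days) ✗ → not eligible.
Transit Subsidy — service 698 days ≥ 2 months (≈60 days) ✓; grade IC2 ≥ IC2 ✓; rating 4 ≥ 3 ✓ → eligible.
Vision Plan — service 698 days ≥ 9 months (≈270 days) ✓; site Raleigh ✗ (not Pune, Cork, or Newark) → not eligible.
Sabbatical Program — service 698 days ≥ 3 months (≈90 days) ✓; age 39 ≥ 21 ✓; rating 4 ≥ 3 ✓; site Raleigh ✓ → eligible.

Transit Subsidy, Sabbatical Program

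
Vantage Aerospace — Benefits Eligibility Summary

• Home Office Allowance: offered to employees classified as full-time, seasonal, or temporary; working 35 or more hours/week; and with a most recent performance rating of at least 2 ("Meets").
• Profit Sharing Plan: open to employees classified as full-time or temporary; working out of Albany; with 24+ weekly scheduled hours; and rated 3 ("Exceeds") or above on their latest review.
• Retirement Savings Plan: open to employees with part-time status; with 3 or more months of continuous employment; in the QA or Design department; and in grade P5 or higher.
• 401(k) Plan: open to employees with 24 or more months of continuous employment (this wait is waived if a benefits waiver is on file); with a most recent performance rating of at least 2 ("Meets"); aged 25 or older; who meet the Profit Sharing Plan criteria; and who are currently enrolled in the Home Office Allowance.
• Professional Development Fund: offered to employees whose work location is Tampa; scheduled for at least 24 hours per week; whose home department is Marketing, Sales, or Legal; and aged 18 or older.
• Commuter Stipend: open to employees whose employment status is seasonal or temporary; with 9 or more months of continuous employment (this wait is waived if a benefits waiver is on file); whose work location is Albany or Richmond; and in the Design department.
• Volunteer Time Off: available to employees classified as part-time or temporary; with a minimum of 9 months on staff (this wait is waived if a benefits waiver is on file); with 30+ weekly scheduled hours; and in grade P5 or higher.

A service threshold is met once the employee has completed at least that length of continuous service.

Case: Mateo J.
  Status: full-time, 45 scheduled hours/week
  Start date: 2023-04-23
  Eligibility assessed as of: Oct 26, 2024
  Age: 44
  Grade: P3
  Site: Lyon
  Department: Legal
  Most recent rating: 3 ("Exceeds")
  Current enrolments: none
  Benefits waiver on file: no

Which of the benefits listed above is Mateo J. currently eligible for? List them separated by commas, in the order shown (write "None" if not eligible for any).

Home Office Allowance

Service from 2023-04-23 to Oct 26, 2024: 552 days.
Home Office Allowance — status full-time ✓; 45 hrs/wk ≥ 35 ✓; rating 3 ≥ 2 ✓ → eligible.
Profit Sharing Plan — status full-time ✓; site Lyon ✗ (not Albany) → not eligible.
Retirement Savings Plan — status full-time ✗ (requires part-time) → not eligible.
401(k) Plan — no waiver, service 552 days < 24 months (≈720 days) ✗ → not eligible.
Professional Development Fund — site Lyon ✗ (not Tampa) → not eligible.
Commuter Stipend — status full-time ✗ (requires seasonal or temporary) → not eligible.
Volunteer Time Off — status full-time ✗ (requires part-time or temporary) → not eligible.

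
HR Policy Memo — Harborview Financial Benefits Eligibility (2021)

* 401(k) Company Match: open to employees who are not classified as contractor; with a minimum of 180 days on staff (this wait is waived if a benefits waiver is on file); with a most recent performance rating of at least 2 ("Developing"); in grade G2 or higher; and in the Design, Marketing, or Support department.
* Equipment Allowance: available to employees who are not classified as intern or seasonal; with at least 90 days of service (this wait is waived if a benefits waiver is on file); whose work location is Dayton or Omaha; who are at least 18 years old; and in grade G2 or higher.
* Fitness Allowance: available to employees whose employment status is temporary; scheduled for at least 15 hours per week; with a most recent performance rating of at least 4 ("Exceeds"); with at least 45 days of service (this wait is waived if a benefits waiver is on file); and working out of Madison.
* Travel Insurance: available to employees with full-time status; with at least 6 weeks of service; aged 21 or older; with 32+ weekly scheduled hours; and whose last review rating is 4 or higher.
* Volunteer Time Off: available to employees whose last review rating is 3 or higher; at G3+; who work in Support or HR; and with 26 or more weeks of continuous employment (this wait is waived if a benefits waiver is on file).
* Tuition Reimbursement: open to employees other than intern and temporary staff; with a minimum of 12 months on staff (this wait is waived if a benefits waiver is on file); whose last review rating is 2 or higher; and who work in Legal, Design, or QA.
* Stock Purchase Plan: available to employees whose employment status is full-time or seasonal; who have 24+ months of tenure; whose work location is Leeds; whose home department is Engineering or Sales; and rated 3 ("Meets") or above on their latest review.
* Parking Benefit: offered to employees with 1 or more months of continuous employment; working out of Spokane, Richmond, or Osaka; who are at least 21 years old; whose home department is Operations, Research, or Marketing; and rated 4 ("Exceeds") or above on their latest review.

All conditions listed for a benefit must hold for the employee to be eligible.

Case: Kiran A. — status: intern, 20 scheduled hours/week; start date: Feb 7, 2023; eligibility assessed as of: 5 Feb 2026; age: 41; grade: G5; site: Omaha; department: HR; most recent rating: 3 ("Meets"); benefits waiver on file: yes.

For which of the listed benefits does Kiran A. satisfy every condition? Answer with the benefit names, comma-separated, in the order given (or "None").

Volunteer Time Off

Service from Feb 7, 2023 to 5 Feb 2026: 1094 days.
401(k) Company Match — status intern ✓ (not excluded); benefits waiver on file ✓; rating 3 ≥ 2 ✓; grade G5 ≥ G2 ✓; dept HR ✗ → not eligible.
Equipment Allowance — status intern ✗ (excluded) → not eligible.
Fitness Allowance — status intern ✗ (requires temporary) → not eligible.
Travel Insurance — status intern ✗ (requires full-time) → not eligible.
Volunteer Time Off — rating 3 ≥ 3 ✓; grade G5 ≥ G3 ✓; dept HR ✓; benefits waiver on file ✓ → eligible.
Tuition Reimbursement — status intern ✗ (excluded) → not eligible.
Stock Purchase Plan — status intern ✗ (requires full-time or seasonal) → not eligible.
Parking Benefit — service 1094 days ≥ 1 month (≈30 days) ✓; site Omaha ✗ (not Spokane, Richmond, or Osaka) → not eligible.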